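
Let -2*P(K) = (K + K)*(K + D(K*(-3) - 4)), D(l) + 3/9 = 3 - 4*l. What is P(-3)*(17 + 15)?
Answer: -1952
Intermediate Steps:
D(l) = 8/3 - 4*l (D(l) = -⅓ + (3 - 4*l) = 8/3 - 4*l)
P(K) = -K*(56/3 + 13*K) (P(K) = -(K + K)*(K + (8/3 - 4*(K*(-3) - 4)))/2 = -2*K*(K + (8/3 - 4*(-3*K - 4)))/2 = -2*K*(K + (8/3 - 4*(-4 - 3*K)))/2 = -2*K*(K + (8/3 + (16 + 12*K)))/2 = -2*K*(K + (56/3 + 12*K))/2 = -2*K*(56/3 + 13*K)/2 = -K*(56/3 + 13*K))
P(-3)*(17 + 15) = (-⅓*(-3)*(56 + 39*(-3)))*(17 + 15) = -⅓*(-3)*(56 - 117)*32 = -⅓*(-3)*(-61)*32 = -61*32 = -1952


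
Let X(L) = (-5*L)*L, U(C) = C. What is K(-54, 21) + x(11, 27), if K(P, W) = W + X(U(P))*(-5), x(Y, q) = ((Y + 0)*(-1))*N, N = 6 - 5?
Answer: 72910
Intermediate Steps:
N = 1
x(Y, q) = -Y (x(Y, q) = ((Y + 0)*(-1))*1 = (Y*(-1))*1 = -Y*1 = -Y)
X(L) = -5*L²
K(P, W) = W + 25*P² (K(P, W) = W - 5*P²*(-5) = W + 25*P²)
K(-54, 21) + x(11, 27) = (21 + 25*(-54)²) - 1*11 = (21 + 25*2916) - 11 = (21 + 72900) - 11 = 72921 - 11 = 72910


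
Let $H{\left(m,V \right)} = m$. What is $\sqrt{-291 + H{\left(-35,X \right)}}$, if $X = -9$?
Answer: $i \sqrt{326} \approx 18.055 i$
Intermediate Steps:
$\sqrt{-291 + H{\left(-35,X \right)}} = \sqrt{-291 - 35} = \sqrt{-326} = i \sqrt{326}$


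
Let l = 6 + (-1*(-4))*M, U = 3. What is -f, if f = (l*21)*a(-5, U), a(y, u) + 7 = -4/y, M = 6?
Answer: 3906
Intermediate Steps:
a(y, u) = -7 - 4/y
l = 30 (l = 6 - 1*(-4)*6 = 6 + 4*6 = 6 + 24 = 30)
f = -3906 (f = (30*21)*(-7 - 4/(-5)) = 630*(-7 - 4*(-⅕)) = 630*(-7 + ⅘) = 630*(-31/5) = -3906)
-f = -1*(-3906) = 3906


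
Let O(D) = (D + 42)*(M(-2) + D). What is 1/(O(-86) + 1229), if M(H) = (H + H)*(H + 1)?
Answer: 1/4837 ≈ 0.00020674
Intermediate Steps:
M(H) = 2*H*(1 + H) (M(H) = (2*H)*(1 + H) = 2*H*(1 + H))
O(D) = (4 + D)*(42 + D) (O(D) = (D + 42)*(2*(-2)*(1 - 2) + D) = (42 + D)*(2*(-2)*(-1) + D) = (42 + D)*(4 + D) = (4 + D)*(42 + D))
1/(O(-86) + 1229) = 1/((168 + (-86)² + 46*(-86)) + 1229) = 1/((168 + 7396 - 3956) + 1229) = 1/(3608 + 1229) = 1/4837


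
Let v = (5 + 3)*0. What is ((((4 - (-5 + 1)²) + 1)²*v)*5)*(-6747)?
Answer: 0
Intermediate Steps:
v = 0 (v = 8*0 = 0)
((((4 - (-5 + 1)²) + 1)²*v)*5)*(-6747) = ((((4 - (-5 + 1)²) + 1)²*0)*5)*(-6747) = ((((4 - 1*(-4)²) + 1)²*0)*5)*(-6747) = ((((4 - 1*16) + 1)²*0)*5)*(-6747) = ((((4 - 16) + 1)²*0)*5)*(-6747) = (((-12 + 1)²*0)*5)*(-6747) = (((-11)²*0)*5)*(-6747) = ((121*0)*5)*(-6747) = (0*5)*(-6747) = 0*(-6747) = 0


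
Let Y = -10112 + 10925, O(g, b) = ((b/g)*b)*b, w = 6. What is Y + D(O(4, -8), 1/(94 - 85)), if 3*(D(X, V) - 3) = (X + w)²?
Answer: 17332/3 ≈ 5777.3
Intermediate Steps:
O(g, b) = b³/g (O(g, b) = (b²/g)*b = b³/g)
D(X, V) = 3 + (6 + X)²/3 (D(X, V) = 3 + (X + 6)²/3 = 3 + (6 + X)²/3)
Y = 813
Y + D(O(4, -8), 1/(94 - 85)) = 813 + (3 + (6 + (-8)³/4)²/3) = 813 + (3 + (6 - 512*¼)²/3) = 813 + (3 + (6 - 128)²/3) = 813 + (3 + (⅓)*(-122)²) = 813 + (3 + (⅓)*14884) = 813 + (3 + 14884/3) = 813 + 14893/3 = 17332/3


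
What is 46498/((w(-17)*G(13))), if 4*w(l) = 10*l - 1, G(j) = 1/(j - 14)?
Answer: 185992/171 ≈ 1087.7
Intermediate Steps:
G(j) = 1/(-14 + j)
w(l) = -¼ + 5*l/2 (w(l) = (10*l - 1)/4 = (-1 + 10*l)/4 = -¼ + 5*l/2)
46498/((w(-17)*G(13))) = 46498/(((-¼ + (5/2)*(-17))/(-14 + 13))) = 46498/(((-¼ - 85/2)/(-1))) = 46498/((-171/4*(-1))) = 46498/(171/4) = 46498*(4/171) = 185992/171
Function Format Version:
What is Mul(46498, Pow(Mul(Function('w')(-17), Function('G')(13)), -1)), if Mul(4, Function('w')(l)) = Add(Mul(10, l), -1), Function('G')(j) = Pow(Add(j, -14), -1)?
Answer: Rational(185992, 171) ≈ 1087.7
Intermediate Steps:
Function('G')(j) = Pow(Add(-14, j), -1)
Function('w')(l) = Add(Rational(-1, 4), Mul(Rational(5, 2), l)) (Function('w')(l) = Mul(Rational(1, 4), Add(Mul(10, l), -1)) = Mul(Rational(1, 4), Add(-1, Mul(10, l))) = Add(Rational(-1, 4), Mul(Rational(5, 2), l)))
Mul(46498, Pow(Mul(Function('w')(-17), Function('G')(13)), -1)) = Mul(46498, Pow(Mul(Add(Rational(-1, 4), Mul(Rational(5, 2), -17)), Pow(Add(-14, 13), -1)), -1)) = Mul(46498, Pow(Mul(Add(Rational(-1, 4), Rational(-85, 2)), Pow(-1, -1)), -1)) = Mul(46498, Pow(Mul(Rational(-171, 4), -1), -1)) = Mul(46498, Pow(Rational(171, 4), -1)) = Mul(46498, Rational(4, 171)) = Rational(185992, 171)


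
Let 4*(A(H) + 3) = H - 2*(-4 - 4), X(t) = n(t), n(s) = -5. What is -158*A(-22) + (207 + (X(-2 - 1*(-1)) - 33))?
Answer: 880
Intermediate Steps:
X(t) = -5
A(H) = 1 + H/4 (A(H) = -3 + (H - 2*(-4 - 4))/4 = -3 + (H - 2*(-8))/4 = -3 + (H + 16)/4 = -3 + (16 + H)/4 = -3 + (4 + H/4) = 1 + H/4)
-158*A(-22) + (207 + (X(-2 - 1*(-1)) - 33)) = -158*(1 + (¼)*(-22)) + (207 + (-5 - 33)) = -158*(1 - 11/2) + (207 - 38) = -158*(-9/2) + 169 = 711 + 169 = 880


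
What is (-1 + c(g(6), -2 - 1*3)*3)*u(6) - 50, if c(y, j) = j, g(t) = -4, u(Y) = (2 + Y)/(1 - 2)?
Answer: 78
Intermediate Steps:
u(Y) = -2 - Y (u(Y) = (2 + Y)/(-1) = (2 + Y)*(-1) = -2 - Y)
(-1 + c(g(6), -2 - 1*3)*3)*u(6) - 50 = (-1 + (-2 - 1*3)*3)*(-2 - 1*6) - 50 = (-1 + (-2 - 3)*3)*(-2 - 6) - 50 = (-1 - 5*3)*(-8) - 50 = (-1 - 15)*(-8) - 50 = -16*(-8) - 50 = 128 - 50 = 78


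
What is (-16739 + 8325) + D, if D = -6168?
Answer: -14582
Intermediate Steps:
(-16739 + 8325) + D = (-16739 + 8325) - 6168 = -8414 - 6168 = -14582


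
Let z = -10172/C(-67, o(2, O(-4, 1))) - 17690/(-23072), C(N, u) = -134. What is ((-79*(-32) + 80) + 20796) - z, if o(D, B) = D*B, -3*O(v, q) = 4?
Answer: 18029967737/772912 ≈ 23327.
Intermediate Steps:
O(v, q) = -4/3 (O(v, q) = -⅓*4 = -4/3)
o(D, B) = B*D
z = 59264711/772912 (z = -10172/(-134) - 17690/(-23072) = -10172*(-1/134) - 17690*(-1/23072) = 5086/67 + 8845/11536 = 59264711/772912 ≈ 76.677)
((-79*(-32) + 80) + 20796) - z = ((-79*(-32) + 80) + 20796) - 1*59264711/772912 = ((2528 + 80) + 20796) - 59264711/772912 = (2608 + 20796) - 59264711/772912 = 23404 - 59264711/772912 = 18029967737/772912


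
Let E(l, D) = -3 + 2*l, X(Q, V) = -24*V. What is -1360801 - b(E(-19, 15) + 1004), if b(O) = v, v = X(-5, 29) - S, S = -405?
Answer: -1360510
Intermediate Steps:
v = -291 (v = -24*29 - 1*(-405) = -696 + 405 = -291)
b(O) = -291
-1360801 - b(E(-19, 15) + 1004) = -1360801 - 1*(-291) = -1360801 + 291 = -1360510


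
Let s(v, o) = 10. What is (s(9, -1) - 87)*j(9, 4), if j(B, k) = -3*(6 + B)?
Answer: 3465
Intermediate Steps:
j(B, k) = -18 - 3*B
(s(9, -1) - 87)*j(9, 4) = (10 - 87)*(-18 - 3*9) = -77*(-18 - 27) = -77*(-45) = 3465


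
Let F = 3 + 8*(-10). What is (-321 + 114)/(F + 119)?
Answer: -69/14 ≈ -4.9286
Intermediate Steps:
F = -77 (F = 3 - 80 = -77)
(-321 + 114)/(F + 119) = (-321 + 114)/(-77 + 119) = -207/42 = -207*1/42 = -69/14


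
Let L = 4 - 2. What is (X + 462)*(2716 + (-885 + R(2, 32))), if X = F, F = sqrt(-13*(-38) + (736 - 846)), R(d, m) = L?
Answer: 846846 + 14664*sqrt(6) ≈ 8.8277e+5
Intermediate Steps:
L = 2
R(d, m) = 2
F = 8*sqrt(6) (F = sqrt(494 - 110) = sqrt(384) = 8*sqrt(6) ≈ 19.596)
X = 8*sqrt(6) ≈ 19.596
(X + 462)*(2716 + (-885 + R(2, 32))) = (8*sqrt(6) + 462)*(2716 + (-885 + 2)) = (462 + 8*sqrt(6))*(2716 - 883) = (462 + 8*sqrt(6))*1833 = 846846 + 14664*sqrt(6)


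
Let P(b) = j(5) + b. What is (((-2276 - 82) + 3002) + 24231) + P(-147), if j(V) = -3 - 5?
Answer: 24720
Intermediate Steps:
j(V) = -8
P(b) = -8 + b
(((-2276 - 82) + 3002) + 24231) + P(-147) = (((-2276 - 82) + 3002) + 24231) + (-8 - 147) = ((-2358 + 3002) + 24231) - 155 = (644 + 24231) - 155 = 24875 - 155 = 24720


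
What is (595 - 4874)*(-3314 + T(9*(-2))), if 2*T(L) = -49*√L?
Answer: 14180606 + 629013*I*√2/2 ≈ 1.4181e+7 + 4.4478e+5*I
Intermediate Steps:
T(L) = -49*√L/2 (T(L) = (-49*√L)/2 = -49*√L/2)
(595 - 4874)*(-3314 + T(9*(-2))) = (595 - 4874)*(-3314 - 49*3*I*√2/2) = -4279*(-3314 - 147*I*√2/2) = 14180606 + 629013*I*√2/2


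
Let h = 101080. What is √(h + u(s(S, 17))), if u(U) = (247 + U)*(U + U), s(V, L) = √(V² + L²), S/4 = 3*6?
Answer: √(112026 + 494*√5473) ≈ 385.45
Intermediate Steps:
S = 72 (S = 4*(3*6) = 4*18 = 72)
s(V, L) = √(L² + V²)
u(U) = 2*U*(247 + U) (u(U) = (247 + U)*(2*U) = 2*U*(247 + U))
√(h + u(s(S, 17))) = √(101080 + 2*√(17² + 72²)*(247 + √(17² + 72²))) = √(101080 + 2*√(289 + 5184)*(247 + √(289 + 5184))) = √(101080 + 2*√5473*(247 + √5473))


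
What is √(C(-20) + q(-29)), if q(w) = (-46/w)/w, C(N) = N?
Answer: 3*I*√1874/29 ≈ 4.4782*I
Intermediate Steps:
q(w) = -46/w²
√(C(-20) + q(-29)) = √(-20 - 46/(-29)²) = √(-20 - 46*1/841) = √(-20 - 46/841) = √(-16866/841) = 3*I*√1874/29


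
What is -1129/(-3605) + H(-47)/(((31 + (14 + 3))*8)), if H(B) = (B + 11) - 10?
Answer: 133853/692160 ≈ 0.19338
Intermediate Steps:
H(B) = 1 + B (H(B) = (11 + B) - 10 = 1 + B)
-1129/(-3605) + H(-47)/(((31 + (14 + 3))*8)) = -1129/(-3605) + (1 - 47)/(((31 + (14 + 3))*8)) = -1129*(-1/3605) - 46*1/(8*(31 + 17)) = 1129/3605 - 46/(48*8) = 1129/3605 - 46/384 = 1129/3605 - 46*1/384 = 1129/3605 - 23/192 = 133853/692160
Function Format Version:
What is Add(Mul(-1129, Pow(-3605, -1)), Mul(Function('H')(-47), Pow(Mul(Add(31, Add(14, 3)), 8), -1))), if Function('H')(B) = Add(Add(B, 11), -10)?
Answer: Rational(133853, 692160) ≈ 0.19338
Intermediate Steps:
Function('H')(B) = Add(1, B) (Function('H')(B) = Add(Add(11, B), -10) = Add(1, B))
Add(Mul(-1129, Pow(-3605, -1)), Mul(Function('H')(-47), Pow(Mul(Add(31, Add(14, 3)), 8), -1))) = Add(Mul(-1129, Pow(-3605, -1)), Mul(Add(1, -47), Pow(Mul(Add(31, Add(14, 3)), 8), -1))) = Add(Mul(-1129, Rational(-1, 3605)), Mul(-46, Pow(Mul(Add(31, 17), 8), -1))) = Add(Rational(1129, 3605), Mul(-46, Pow(Mul(48, 8), -1))) = Add(Rational(1129, 3605), Mul(-46, Pow(384, -1))) = Add(Rational(1129, 3605), Mul(-46, Rational(1, 384))) = Add(Rational(1129, 3605), Rational(-23, 192)) = Rational(133853, 692160)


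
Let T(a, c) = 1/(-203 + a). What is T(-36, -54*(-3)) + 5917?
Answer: 1414162/239 ≈ 5917.0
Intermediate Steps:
T(-36, -54*(-3)) + 5917 = 1/(-203 - 36) + 5917 = 1/(-239) + 5917 = -1/239 + 5917 = 1414162/239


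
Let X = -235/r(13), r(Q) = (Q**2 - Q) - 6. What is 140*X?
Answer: -658/3 ≈ -219.33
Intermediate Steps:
r(Q) = -6 + Q**2 - Q
X = -47/30 (X = -235/(-6 + 13**2 - 1*13) = -235/(-6 + 169 - 13) = -235/150 = -235*1/150 = -47/30 ≈ -1.5667)
140*X = 140*(-47/30) = -658/3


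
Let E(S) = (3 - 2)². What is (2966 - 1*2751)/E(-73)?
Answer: 215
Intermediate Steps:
E(S) = 1 (E(S) = 1² = 1)
(2966 - 1*2751)/E(-73) = (2966 - 1*2751)/1 = (2966 - 2751)*1 = 215*1 = 215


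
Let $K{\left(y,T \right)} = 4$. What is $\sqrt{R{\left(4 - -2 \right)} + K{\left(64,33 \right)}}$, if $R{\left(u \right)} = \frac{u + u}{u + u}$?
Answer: $\sqrt{5} \approx 2.2361$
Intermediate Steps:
$R{\left(u \right)} = 1$ ($R{\left(u \right)} = \frac{2 u}{2 u} = 2 u \frac{1}{2 u} = 1$)
$\sqrt{R{\left(4 - -2 \right)} + K{\left(64,33 \right)}} = \sqrt{1 + 4} = \sqrt{5}$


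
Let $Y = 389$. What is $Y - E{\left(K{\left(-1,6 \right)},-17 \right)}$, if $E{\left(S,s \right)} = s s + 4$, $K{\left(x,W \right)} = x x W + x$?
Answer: $96$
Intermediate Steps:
$K{\left(x,W \right)} = x + W x^{2}$ ($K{\left(x,W \right)} = x^{2} W + x = W x^{2} + x = x + W x^{2}$)
$E{\left(S,s \right)} = 4 + s^{2}$ ($E{\left(S,s \right)} = s^{2} + 4 = 4 + s^{2}$)
$Y - E{\left(K{\left(-1,6 \right)},-17 \right)} = 389 - \left(4 + \left(-17\right)^{2}\right) = 389 - \left(4 + 289\right) = 389 - 293 = 96$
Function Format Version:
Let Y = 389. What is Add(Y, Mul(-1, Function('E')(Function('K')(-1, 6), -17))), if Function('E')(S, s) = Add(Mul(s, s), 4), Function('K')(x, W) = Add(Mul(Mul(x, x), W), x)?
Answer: 96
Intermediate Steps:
Function('K')(x, W) = Add(x, Mul(W, Pow(x, 2))) (Function('K')(x, W) = Add(Mul(Pow(x, 2), W), x) = Add(Mul(W, Pow(x, 2)), x) = Add(x, Mul(W, Pow(x, 2))))
Function('E')(S, s) = Add(4, Pow(s, 2)) (Function('E')(S, s) = Add(Pow(s, 2), 4) = Add(4, Pow(s, 2)))
Add(Y, Mul(-1, Function('E')(Function('K')(-1, 6), -17))) = Add(389, Mul(-1, Add(4, Pow(-17, 2)))) = Add(389, Mul(-1, Add(4, 289))) = Add(389, Mul(-1, 293)) = Add(389, -293) = 96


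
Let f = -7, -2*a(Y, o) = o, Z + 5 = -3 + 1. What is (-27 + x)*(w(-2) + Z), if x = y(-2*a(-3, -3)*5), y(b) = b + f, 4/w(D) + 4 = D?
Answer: 1127/3 ≈ 375.67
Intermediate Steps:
Z = -7 (Z = -5 + (-3 + 1) = -5 - 2 = -7)
w(D) = 4/(-4 + D)
a(Y, o) = -o/2
y(b) = -7 + b (y(b) = b - 7 = -7 + b)
x = -22 (x = -7 - (-1)*(-3)*5 = -7 - 2*3/2*5 = -7 - 3*5 = -7 - 15 = -22)
(-27 + x)*(w(-2) + Z) = (-27 - 22)*(4/(-4 - 2) - 7) = -49*(4/(-6) - 7) = -49*(4*(-1/6) - 7) = -49*(-2/3 - 7) = -49*(-23/3) = 1127/3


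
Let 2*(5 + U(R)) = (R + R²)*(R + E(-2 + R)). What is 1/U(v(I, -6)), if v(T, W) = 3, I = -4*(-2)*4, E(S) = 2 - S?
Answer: 1/19 ≈ 0.052632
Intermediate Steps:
I = 32 (I = 8*4 = 32)
U(R) = -5 + 2*R + 2*R² (U(R) = -5 + ((R + R²)*(R + (2 - (-2 + R))))/2 = -5 + ((R + R²)*(R + (2 + (2 - R))))/2 = -5 + ((R + R²)*(R + (4 - R)))/2 = -5 + ((R + R²)*4)/2 = -5 + (4*R + 4*R²)/2 = -5 + (2*R + 2*R²) = -5 + 2*R + 2*R²)
1/U(v(I, -6)) = 1/(-5 + 2*3 + 2*3²) = 1/(-5 + 6 + 2*9) = 1/(-5 + 6 + 18) = 1/19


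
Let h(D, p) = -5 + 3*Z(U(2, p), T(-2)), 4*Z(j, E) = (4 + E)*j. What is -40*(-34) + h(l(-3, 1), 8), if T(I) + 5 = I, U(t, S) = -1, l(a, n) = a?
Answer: 5429/4 ≈ 1357.3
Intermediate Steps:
T(I) = -5 + I
Z(j, E) = j*(4 + E)/4 (Z(j, E) = ((4 + E)*j)/4 = (j*(4 + E))/4 = j*(4 + E)/4)
h(D, p) = -11/4 (h(D, p) = -5 + 3*((¼)*(-1)*(4 + (-5 - 2))) = -5 + 3*((¼)*(-1)*(4 - 7)) = -5 + 3*((¼)*(-1)*(-3)) = -5 + 3*(¾) = -5 + 9/4 = -11/4)
-40*(-34) + h(l(-3, 1), 8) = -40*(-34) - 11/4 = 1360 - 11/4 = 5429/4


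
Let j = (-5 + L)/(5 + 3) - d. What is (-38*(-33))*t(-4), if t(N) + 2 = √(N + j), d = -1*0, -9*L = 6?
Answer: -2508 + 209*I*√678/2 ≈ -2508.0 + 2721.0*I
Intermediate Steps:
L = -⅔ (L = -⅑*6 = -⅔ ≈ -0.66667)
d = 0
j = -17/24 (j = (-5 - ⅔)/(5 + 3) - 1*0 = -17/3/8 + 0 = -17/3*⅛ + 0 = -17/24 + 0 = -17/24 ≈ -0.70833)
t(N) = -2 + √(-17/24 + N) (t(N) = -2 + √(N - 17/24) = -2 + √(-17/24 + N))
(-38*(-33))*t(-4) = (-38*(-33))*(-2 + √(-102 + 144*(-4))/12) = 1254*(-2 + √(-102 - 576)/12) = 1254*(-2 + √(-678)/12) = 1254*(-2 + (I*√678)/12) = 1254*(-2 + I*√678/12) = -2508 + 209*I*√678/2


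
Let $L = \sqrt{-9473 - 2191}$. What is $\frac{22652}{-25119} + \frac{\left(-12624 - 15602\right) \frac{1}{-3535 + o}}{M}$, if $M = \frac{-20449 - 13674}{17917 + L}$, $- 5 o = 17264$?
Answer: $- \frac{90522808423034}{29947462021143} - \frac{15242040 i}{1192223497} \approx -3.0227 - 0.012785 i$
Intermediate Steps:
$o = - \frac{17264}{5}$ ($o = \left(- \frac{1}{5}\right) 17264 = - \frac{17264}{5} \approx -3452.8$)
$L = 108 i$ ($L = \sqrt{-11664} = 108 i \approx 108.0 i$)
$M = - \frac{34123 \left(17917 - 108 i\right)}{321030553}$ ($M = \frac{-20449 - 13674}{17917 + 108 i} = - 34123 \frac{17917 - 108 i}{321030553} = - \frac{34123 \left(17917 - 108 i\right)}{321030553} \approx -1.9044 + 0.01148 i$)
$\frac{22652}{-25119} + \frac{\left(-12624 - 15602\right) \frac{1}{-3535 + o}}{M} = \frac{22652}{-25119} + \frac{\left(-12624 - 15602\right) \frac{1}{-3535 - \frac{17264}{5}}}{- \frac{611381791}{321030553} + \frac{3685284 i}{321030553}} = 22652 \left(- \frac{1}{25119}\right) + - \frac{28226}{- \frac{34939}{5}} \frac{321030553 \left(- \frac{611381791}{321030553} - \frac{3685284 i}{321030553}\right)}{1164379129} = - \frac{22652}{25119} + \left(-28226\right) \left(- \frac{5}{34939}\right) \frac{321030553 \left(- \frac{611381791}{321030553} - \frac{3685284 i}{321030553}\right)}{1164379129} = - \frac{22652}{25119} + \frac{141130 \frac{321030553 \left(- \frac{611381791}{321030553} - \frac{3685284 i}{321030553}\right)}{1164379129}}{34939} = - \frac{22652}{25119} + \frac{45307041944890 \left(- \frac{611381791}{321030553} - \frac{3685284 i}{321030553}\right)}{40682242388131}$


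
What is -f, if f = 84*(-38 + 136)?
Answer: -8232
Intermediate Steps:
f = 8232 (f = 84*98 = 8232)
-f = -1*8232 = -8232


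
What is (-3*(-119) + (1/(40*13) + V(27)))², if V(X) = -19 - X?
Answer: 26153681841/270400 ≈ 96722.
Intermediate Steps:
(-3*(-119) + (1/(40*13) + V(27)))² = (-3*(-119) + (1/(40*13) + (-19 - 1*27)))² = (357 + (1/520 + (-19 - 27)))² = (357 + (1/520 - 46))² = (357 - 23919/520)² = (161721/520)² = 26153681841/270400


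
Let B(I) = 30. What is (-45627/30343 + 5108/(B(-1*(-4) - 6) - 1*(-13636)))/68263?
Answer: -234273269/14153221660097 ≈ -1.6553e-5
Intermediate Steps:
(-45627/30343 + 5108/(B(-1*(-4) - 6) - 1*(-13636)))/68263 = (-45627/30343 + 5108/(30 - 1*(-13636)))/68263 = (-45627*1/30343 + 5108/(30 + 13636))*(1/68263) = (-45627/30343 + 5108/13666)*(1/68263) = (-45627/30343 + 5108*(1/13666))*(1/68263) = (-45627/30343 + 2554/6833)*(1/68263) = -234273269/207333719*1/68263 = -234273269/14153221660097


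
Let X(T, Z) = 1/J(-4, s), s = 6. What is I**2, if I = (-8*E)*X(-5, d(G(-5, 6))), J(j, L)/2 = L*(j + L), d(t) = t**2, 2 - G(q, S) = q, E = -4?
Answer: 16/9 ≈ 1.7778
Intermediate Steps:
G(q, S) = 2 - q
J(j, L) = 2*L*(L + j) (J(j, L) = 2*(L*(j + L)) = 2*(L*(L + j)) = 2*L*(L + j))
X(T, Z) = 1/24 (X(T, Z) = 1/(2*6*(6 - 4)) = 1/(2*6*2) = 1/24)
I = 4/3 (I = -8*(-4)*(1/24) = 32*(1/24) = 4/3 ≈ 1.3333)
I**2 = (4/3)**2 = 16/9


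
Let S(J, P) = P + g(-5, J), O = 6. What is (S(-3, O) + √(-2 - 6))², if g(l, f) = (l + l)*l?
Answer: 3128 + 224*I*√2 ≈ 3128.0 + 316.78*I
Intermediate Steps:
g(l, f) = 2*l² (g(l, f) = (2*l)*l = 2*l²)
S(J, P) = 50 + P (S(J, P) = P + 2*(-5)² = P + 2*25 = P + 50 = 50 + P)
(S(-3, O) + √(-2 - 6))² = ((50 + 6) + √(-2 - 6))² = (56 + √(-8))² = (56 + 2*I*√2)²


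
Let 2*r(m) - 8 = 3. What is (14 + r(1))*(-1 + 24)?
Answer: 897/2 ≈ 448.50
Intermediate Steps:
r(m) = 11/2 (r(m) = 4 + (1/2)*3 = 4 + 3/2 = 11/2)
(14 + r(1))*(-1 + 24) = (14 + 11/2)*(-1 + 24) = (39/2)*23 = 897/2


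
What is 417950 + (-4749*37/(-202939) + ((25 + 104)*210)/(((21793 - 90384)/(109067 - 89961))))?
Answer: 5712750363418873/13919788949 ≈ 4.1041e+5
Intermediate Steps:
417950 + (-4749*37/(-202939) + ((25 + 104)*210)/(((21793 - 90384)/(109067 - 89961)))) = 417950 + (-175713*(-1/202939) + (129*210)/((-68591/19106))) = 417950 + (175713/202939 + 27090/((-68591*1/19106))) = 417950 + (175713/202939 + 27090/(-68591/19106)) = 417950 + (175713/202939 + 27090*(-19106/68591)) = 417950 + (175713/202939 - 517581540/68591) = 417950 - 105025427815677/13919788949 = 5712750363418873/13919788949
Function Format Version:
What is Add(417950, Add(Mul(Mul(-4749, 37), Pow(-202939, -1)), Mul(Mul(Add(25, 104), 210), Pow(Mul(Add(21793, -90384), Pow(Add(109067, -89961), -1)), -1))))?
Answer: Rational(5712750363418873, 13919788949) ≈ 4.1041e+5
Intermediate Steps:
Add(417950, Add(Mul(Mul(-4749, 37), Pow(-202939, -1)), Mul(Mul(Add(25, 104), 210), Pow(Mul(Add(21793, -90384), Pow(Add(109067, -89961), -1)), -1)))) = Add(417950, Add(Mul(-175713, Rational(-1, 202939)), Mul(Mul(129, 210), Pow(Mul(-68591, Pow(19106, -1)), -1)))) = Add(417950, Add(Rational(175713, 202939), Mul(27090, Pow(Mul(-68591, Rational(1, 19106)), -1)))) = Add(417950, Add(Rational(175713, 202939), Mul(27090, Pow(Rational(-68591, 19106), -1)))) = Add(417950, Add(Rational(175713, 202939), Mul(27090, Rational(-19106, 68591)))) = Add(417950, Add(Rational(175713, 202939), Rational(-517581540, 68591))) = Add(417950, Rational(-105025427815677, 13919788949)) = Rational(5712750363418873, 13919788949)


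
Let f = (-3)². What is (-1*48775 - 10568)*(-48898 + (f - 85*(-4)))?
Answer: 2881043307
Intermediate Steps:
f = 9
(-1*48775 - 10568)*(-48898 + (f - 85*(-4))) = (-1*48775 - 10568)*(-48898 + (9 - 85*(-4))) = (-48775 - 10568)*(-48898 + (9 + 340)) = -59343*(-48898 + 349) = -59343*(-48549) = 2881043307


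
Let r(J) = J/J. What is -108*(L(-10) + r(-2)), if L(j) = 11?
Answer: -1296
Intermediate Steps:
r(J) = 1
-108*(L(-10) + r(-2)) = -108*(11 + 1) = -108*12 = -1296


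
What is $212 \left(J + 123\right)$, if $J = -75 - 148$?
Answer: $-21200$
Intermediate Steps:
$J = -223$ ($J = -75 - 148 = -223$)
$212 \left(J + 123\right) = 212 \left(-223 + 123\right) = 212 \left(-100\right) = -21200$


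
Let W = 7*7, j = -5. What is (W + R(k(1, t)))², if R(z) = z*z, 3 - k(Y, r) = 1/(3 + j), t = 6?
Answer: 60025/16 ≈ 3751.6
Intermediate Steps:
k(Y, r) = 7/2 (k(Y, r) = 3 - 1/(3 - 5) = 3 - 1/(-2) = 3 - 1*(-½) = 3 + ½ = 7/2)
R(z) = z²
W = 49
(W + R(k(1, t)))² = (49 + (7/2)²)² = (49 + 49/4)² = (245/4)² = 60025/16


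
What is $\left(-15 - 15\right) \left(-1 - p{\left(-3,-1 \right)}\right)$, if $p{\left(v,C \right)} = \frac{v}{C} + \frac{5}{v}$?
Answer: $70$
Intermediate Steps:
$p{\left(v,C \right)} = \frac{5}{v} + \frac{v}{C}$
$\left(-15 - 15\right) \left(-1 - p{\left(-3,-1 \right)}\right) = \left(-15 - 15\right) \left(-1 - \left(\frac{5}{-3} - \frac{3}{-1}\right)\right) = - 30 \left(-1 - \left(5 \left(- \frac{1}{3}\right) - -3\right)\right) = - 30 \left(-1 - \left(- \frac{5}{3} + 3\right)\right) = - 30 \left(-1 - \frac{4}{3}\right) = \left(-30\right) \left(- \frac{7}{3}\right) = 70$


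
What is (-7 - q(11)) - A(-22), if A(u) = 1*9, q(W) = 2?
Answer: -18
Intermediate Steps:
A(u) = 9
(-7 - q(11)) - A(-22) = (-7 - 1*2) - 1*9 = (-7 - 2) - 9 = -9 - 9 = -18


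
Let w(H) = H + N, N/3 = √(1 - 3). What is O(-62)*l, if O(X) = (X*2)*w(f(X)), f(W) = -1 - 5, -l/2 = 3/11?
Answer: -4464/11 + 2232*I*√2/11 ≈ -405.82 + 286.96*I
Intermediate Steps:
l = -6/11 ≈ -0.54545
N = 3*I*√2 (N = 3*√(1 - 3) = 3*√(-2) = 3*(I*√2) = 3*I*√2 ≈ 4.2426*I)
f(W) = -6
w(H) = H + 3*I*√2
O(X) = 2*X*(-6 + 3*I*√2) (O(X) = (X*2)*(-6 + 3*I*√2) = (2*X)*(-6 + 3*I*√2) = 2*X*(-6 + 3*I*√2))
O(-62)*l = (6*(-62)*(-2 + I*√2))*(-6/11) = (744 - 372*I*√2)*(-6/11) = -4464/11 + 2232*I*√2/11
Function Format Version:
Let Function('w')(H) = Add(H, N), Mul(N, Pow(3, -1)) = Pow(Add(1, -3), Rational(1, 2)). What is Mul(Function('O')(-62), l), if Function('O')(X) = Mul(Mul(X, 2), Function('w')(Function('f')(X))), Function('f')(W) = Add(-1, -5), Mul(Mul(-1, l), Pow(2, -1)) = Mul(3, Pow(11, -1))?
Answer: Add(Rational(-4464, 11), Mul(Rational(2232, 11), I, Pow(2, Rational(1, 2)))) ≈ Add(-405.82, Mul(286.96, I))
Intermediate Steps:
l = Rational(-6, 11) (l = Mul(-2, Mul(3, Pow(11, -1))) = Mul(-2, Mul(3, Rational(1, 11))) = Mul(-2, Rational(3, 11)) = Rational(-6, 11) ≈ -0.54545)
N = Mul(3, I, Pow(2, Rational(1, 2))) (N = Mul(3, Pow(Add(1, -3), Rational(1, 2))) = Mul(3, Pow(-2, Rational(1, 2))) = Mul(3, Mul(I, Pow(2, Rational(1, 2)))) = Mul(3, I, Pow(2, Rational(1, 2))) ≈ Mul(4.2426, I))
Function('f')(W) = -6
Function('w')(H) = Add(H, Mul(3, I, Pow(2, Rational(1, 2))))
Function('O')(X) = Mul(2, X, Add(-6, Mul(3, I, Pow(2, Rational(1, 2))))) (Function('O')(X) = Mul(Mul(X, 2), Add(-6, Mul(3, I, Pow(2, Rational(1, 2))))) = Mul(Mul(2, X), Add(-6, Mul(3, I, Pow(2, Rational(1, 2))))) = Mul(2, X, Add(-6, Mul(3, I, Pow(2, Rational(1, 2))))))
Mul(Function('O')(-62), l) = Mul(Mul(6, -62, Add(-2, Mul(I, Pow(2, Rational(1, 2))))), Rational(-6, 11)) = Mul(Add(744, Mul(-372, I, Pow(2, Rational(1, 2)))), Rational(-6, 11)) = Add(Rational(-4464, 11), Mul(Rational(2232, 11), I, Pow(2, Rational(1, 2))))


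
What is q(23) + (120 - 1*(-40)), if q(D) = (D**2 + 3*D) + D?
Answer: 781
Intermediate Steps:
q(D) = D**2 + 4*D
q(23) + (120 - 1*(-40)) = 23*(4 + 23) + (120 - 1*(-40)) = 23*27 + (120 + 40) = 621 + 160 = 781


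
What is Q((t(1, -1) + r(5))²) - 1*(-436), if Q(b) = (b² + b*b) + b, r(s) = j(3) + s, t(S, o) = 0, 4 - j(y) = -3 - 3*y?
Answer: 389839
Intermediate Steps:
j(y) = 7 + 3*y (j(y) = 4 - (-3 - 3*y) = 4 + (3 + 3*y) = 7 + 3*y)
r(s) = 16 + s (r(s) = (7 + 3*3) + s = (7 + 9) + s = 16 + s)
Q(b) = b + 2*b² (Q(b) = (b² + b²) + b = 2*b² + b = b + 2*b²)
Q((t(1, -1) + r(5))²) - 1*(-436) = (0 + (16 + 5))²*(1 + 2*(0 + (16 + 5))²) - 1*(-436) = (0 + 21)²*(1 + 2*(0 + 21)²) + 436 = 21²*(1 + 2*21²) + 436 = 441*(1 + 2*441) + 436 = 441*(1 + 882) + 436 = 441*883 + 436 = 389403 + 436 = 389839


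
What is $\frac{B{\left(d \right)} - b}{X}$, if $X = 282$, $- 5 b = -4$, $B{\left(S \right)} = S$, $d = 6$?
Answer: $\frac{13}{705} \approx 0.01844$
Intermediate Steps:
$b = \frac{4}{5}$ ($b = \left(- \frac{1}{5}\right) \left(-4\right) = \frac{4}{5} \approx 0.8$)
$\frac{B{\left(d \right)} - b}{X} = \frac{6 - \frac{4}{5}}{282} = \frac{1}{282} \cdot \frac{26}{5} = \frac{13}{705}$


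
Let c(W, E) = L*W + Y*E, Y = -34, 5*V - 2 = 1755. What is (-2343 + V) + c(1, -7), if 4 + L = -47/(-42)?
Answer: -368861/210 ≈ -1756.5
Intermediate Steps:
L = -121/42 (L = -4 - 47/(-42) = -4 - 47*(-1/42) = -4 + 47/42 = -121/42 ≈ -2.8810)
V = 1757/5 (V = ⅖ + (⅕)*1755 = ⅖ + 351 = 1757/5 ≈ 351.40)
c(W, E) = -34*E - 121*W/42 (c(W, E) = -121*W/42 - 34*E = -34*E - 121*W/42)
(-2343 + V) + c(1, -7) = (-2343 + 1757/5) + (-34*(-7) - 121/42*1) = -9958/5 + (238 - 121/42) = -9958/5 + 9875/42 = -368861/210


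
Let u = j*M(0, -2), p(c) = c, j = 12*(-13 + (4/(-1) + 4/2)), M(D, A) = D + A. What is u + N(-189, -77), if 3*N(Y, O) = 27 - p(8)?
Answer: 1099/3 ≈ 366.33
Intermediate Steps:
M(D, A) = A + D
j = -180 (j = 12*(-13 + (4*(-1) + 4*(½))) = 12*(-13 + (-4 + 2)) = 12*(-13 - 2) = 12*(-15) = -180)
N(Y, O) = 19/3 (N(Y, O) = (27 - 1*8)/3 = (27 - 8)/3 = (⅓)*19 = 19/3)
u = 360 (u = -180*(-2 + 0) = -180*(-2) = 360)
u + N(-189, -77) = 360 + 19/3 = 1099/3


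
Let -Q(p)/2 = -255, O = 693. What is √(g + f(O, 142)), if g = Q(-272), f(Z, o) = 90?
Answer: 10*√6 ≈ 24.495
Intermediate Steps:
Q(p) = 510 (Q(p) = -2*(-255) = 510)
g = 510
√(g + f(O, 142)) = √(510 + 90) = √600 = 10*√6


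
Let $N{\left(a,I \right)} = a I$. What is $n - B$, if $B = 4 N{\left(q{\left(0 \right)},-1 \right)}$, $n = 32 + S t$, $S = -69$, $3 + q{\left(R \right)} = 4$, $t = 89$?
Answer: $-6105$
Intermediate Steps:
$q{\left(R \right)} = 1$ ($q{\left(R \right)} = -3 + 4 = 1$)
$N{\left(a,I \right)} = I a$
$n = -6109$ ($n = 32 - 6141 = -6109$)
$B = -4$ ($B = 4 \left(\left(-1\right) 1\right) = 4 \left(-1\right) = -4$)
$n - B = -6109 - -4 = -6109 + 4 = -6105$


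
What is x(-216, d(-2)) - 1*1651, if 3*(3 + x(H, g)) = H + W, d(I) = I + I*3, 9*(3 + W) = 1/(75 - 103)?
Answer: -1305613/756 ≈ -1727.0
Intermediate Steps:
W = -757/252 (W = -3 + 1/(9*(75 - 103)) = -3 + (⅑)/(-28) = -3 + (⅑)*(-1/28) = -3 - 1/252 = -757/252 ≈ -3.0040)
d(I) = 4*I (d(I) = I + 3*I = 4*I)
x(H, g) = -3025/756 + H/3 (x(H, g) = -3 + (H - 757/252)/3 = -3 + (-757/252 + H)/3 = -3 + (-757/756 + H/3) = -3025/756 + H/3)
x(-216, d(-2)) - 1*1651 = (-3025/756 + (⅓)*(-216)) - 1*1651 = (-3025/756 - 72) - 1651 = -57457/756 - 1651 = -1305613/756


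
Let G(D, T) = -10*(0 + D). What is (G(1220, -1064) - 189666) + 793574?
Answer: 591708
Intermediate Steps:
G(D, T) = -10*D
(G(1220, -1064) - 189666) + 793574 = (-10*1220 - 189666) + 793574 = (-12200 - 189666) + 793574 = -201866 + 793574 = 591708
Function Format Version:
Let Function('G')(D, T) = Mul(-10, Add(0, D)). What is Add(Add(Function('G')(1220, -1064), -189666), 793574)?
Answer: 591708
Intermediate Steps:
Function('G')(D, T) = Mul(-10, D)
Add(Add(Function('G')(1220, -1064), -189666), 793574) = Add(Add(Mul(-10, 1220), -189666), 793574) = Add(Add(-12200, -189666), 793574) = Add(-201866, 793574) = 591708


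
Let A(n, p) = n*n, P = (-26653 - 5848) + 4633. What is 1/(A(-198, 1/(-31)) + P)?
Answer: 1/11336 ≈ 8.8215e-5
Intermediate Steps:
P = -27868 (P = -32501 + 4633 = -27868)
A(n, p) = n**2
1/(A(-198, 1/(-31)) + P) = 1/((-198)**2 - 27868) = 1/(39204 - 27868) = 1/11336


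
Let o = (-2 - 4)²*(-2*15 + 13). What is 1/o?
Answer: -1/612 ≈ -0.0016340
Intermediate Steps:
o = -612 (o = (-6)²*(-30 + 13) = 36*(-17) = -612)
1/o = 1/(-612) = -1/612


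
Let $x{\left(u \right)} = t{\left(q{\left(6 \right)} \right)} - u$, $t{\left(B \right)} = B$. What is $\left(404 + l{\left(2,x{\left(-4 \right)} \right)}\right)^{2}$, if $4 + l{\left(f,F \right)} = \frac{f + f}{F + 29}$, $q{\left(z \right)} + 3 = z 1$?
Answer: $\frac{12967201}{81} \approx 1.6009 \cdot 10^{5}$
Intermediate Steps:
$q{\left(z \right)} = -3 + z$ ($q{\left(z \right)} = -3 + z 1 = -3 + z$)
$x{\left(u \right)} = 3 - u$ ($x{\left(u \right)} = \left(-3 + 6\right) - u = 3 - u$)
$l{\left(f,F \right)} = -4 + \frac{2 f}{29 + F}$ ($l{\left(f,F \right)} = -4 + \frac{f + f}{F + 29} = -4 + \frac{2 f}{29 + F}$)
$\left(404 + l{\left(2,x{\left(-4 \right)} \right)}\right)^{2} = \left(404 + \frac{2 \left(-58 + 2 - 2 \left(3 - -4\right)\right)}{29 + \left(3 - -4\right)}\right)^{2} = \left(404 + \frac{2 \left(-58 + 2 - 2 \left(3 + 4\right)\right)}{29 + \left(3 + 4\right)}\right)^{2} = \left(404 + \frac{2 \left(-58 + 2 - 14\right)}{29 + 7}\right)^{2} = \left(404 + \frac{2 \left(-58 + 2 - 14\right)}{36}\right)^{2} = \left(404 + 2 \cdot \frac{1}{36} \left(-70\right)\right)^{2} = \left(404 - \frac{35}{9}\right)^{2} = \left(\frac{3601}{9}\right)^{2} = \frac{12967201}{81}$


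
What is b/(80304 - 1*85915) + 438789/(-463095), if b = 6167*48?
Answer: -46515191533/866142015 ≈ -53.704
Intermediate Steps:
b = 296016
b/(80304 - 1*85915) + 438789/(-463095) = 296016/(80304 - 1*85915) + 438789/(-463095) = 296016/(80304 - 85915) + 438789*(-1/463095) = 296016/(-5611) - 146263/154365 = 296016*(-1/5611) - 146263/154365 = -296016/5611 - 146263/154365 = -46515191533/866142015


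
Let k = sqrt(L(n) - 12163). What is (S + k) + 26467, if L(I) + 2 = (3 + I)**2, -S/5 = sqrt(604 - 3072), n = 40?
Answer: 26467 - 10*I*sqrt(617) + 2*I*sqrt(2579) ≈ 26467.0 - 146.83*I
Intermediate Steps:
S = -10*I*sqrt(617) (S = -5*sqrt(604 - 3072) = -10*I*sqrt(617) ≈ -248.39*I)
L(I) = -2 + (3 + I)**2
k = 2*I*sqrt(2579) (k = sqrt((-2 + (3 + 40)**2) - 12163) = sqrt((-2 + 43**2) - 12163) = sqrt((-2 + 1849) - 12163) = sqrt(1847 - 12163) = sqrt(-10316) = 2*I*sqrt(2579) ≈ 101.57*I)
(S + k) + 26467 = (-10*I*sqrt(617) + 2*I*sqrt(2579)) + 26467 = 26467 - 10*I*sqrt(617) + 2*I*sqrt(2579)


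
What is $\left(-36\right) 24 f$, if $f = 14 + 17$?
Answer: $-26784$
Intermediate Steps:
$f = 31$
$\left(-36\right) 24 f = \left(-36\right) 24 \cdot 31 = \left(-864\right) 31 = -26784$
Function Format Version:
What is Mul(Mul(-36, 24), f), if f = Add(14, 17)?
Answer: -26784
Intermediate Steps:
f = 31
Mul(Mul(-36, 24), f) = Mul(Mul(-36, 24), 31) = Mul(-864, 31) = -26784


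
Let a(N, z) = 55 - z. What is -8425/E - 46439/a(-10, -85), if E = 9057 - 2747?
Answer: -29420959/88340 ≈ -333.04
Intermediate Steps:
E = 6310
-8425/E - 46439/a(-10, -85) = -8425/6310 - 46439/(55 - 1*(-85)) = -8425*1/6310 - 46439/(55 + 85) = -1685/1262 - 46439/140 = -29420959/88340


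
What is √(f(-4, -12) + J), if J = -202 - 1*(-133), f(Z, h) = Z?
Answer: I*√73 ≈ 8.544*I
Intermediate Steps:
J = -69 (J = -202 + 133 = -69)
√(f(-4, -12) + J) = √(-4 - 69) = √(-73) = I*√73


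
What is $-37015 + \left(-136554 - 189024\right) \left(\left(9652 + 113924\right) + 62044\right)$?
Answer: $-60433825375$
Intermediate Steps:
$-37015 + \left(-136554 - 189024\right) \left(\left(9652 + 113924\right) + 62044\right) = -37015 - 325578 \left(123576 + 62044\right) = -37015 - 60433788360 = -60433825375$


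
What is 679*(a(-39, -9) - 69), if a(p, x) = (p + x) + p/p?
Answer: -78764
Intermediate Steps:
a(p, x) = 1 + p + x (a(p, x) = (p + x) + 1 = 1 + p + x)
679*(a(-39, -9) - 69) = 679*((1 - 39 - 9) - 69) = 679*(-47 - 69) = 679*(-116) = -78764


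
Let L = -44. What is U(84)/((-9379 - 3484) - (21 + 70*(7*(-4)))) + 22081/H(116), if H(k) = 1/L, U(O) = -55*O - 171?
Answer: -10613360345/10924 ≈ -9.7156e+5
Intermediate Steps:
U(O) = -171 - 55*O
H(k) = -1/44 (H(k) = 1/(-44) = -1/44)
U(84)/((-9379 - 3484) - (21 + 70*(7*(-4)))) + 22081/H(116) = (-171 - 55*84)/((-9379 - 3484) - (21 + 70*(7*(-4)))) + 22081/(-1/44) = (-171 - 4620)/(-12863 - (21 + 70*(-28))) + 22081*(-44) = -4791/(-12863 - (21 - 1960)) - 971564 = -4791/(-12863 - 1*(-1939)) - 971564 = -4791/(-12863 + 1939) - 971564 = -4791/(-10924) - 971564 = -4791*(-1/10924) - 971564 = 4791/10924 - 971564 = -10613360345/10924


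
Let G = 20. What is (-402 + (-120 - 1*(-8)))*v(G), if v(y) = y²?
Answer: -205600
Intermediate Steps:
(-402 + (-120 - 1*(-8)))*v(G) = (-402 + (-120 - 1*(-8)))*20² = (-402 + (-120 + 8))*400 = (-402 - 112)*400 = -514*400 = -205600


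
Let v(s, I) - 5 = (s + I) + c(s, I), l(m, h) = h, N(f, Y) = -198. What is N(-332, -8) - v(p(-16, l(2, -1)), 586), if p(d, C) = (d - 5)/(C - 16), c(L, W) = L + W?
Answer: -23417/17 ≈ -1377.5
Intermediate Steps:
p(d, C) = (-5 + d)/(-16 + C)
v(s, I) = 5 + 2*I + 2*s (v(s, I) = 5 + ((s + I) + (s + I)) = 5 + ((I + s) + (I + s)) = 5 + (2*I + 2*s) = 5 + 2*I + 2*s)
N(-332, -8) - v(p(-16, l(2, -1)), 586) = -198 - (5 + 2*586 + 2*((-5 - 16)/(-16 - 1))) = -198 - (5 + 1172 + 2*(-21/(-17))) = -198 - (5 + 1172 + 2*(-1/17*(-21))) = -198 - (5 + 1172 + 2*(21/17)) = -198 - (5 + 1172 + 42/17) = -198 - 1*20051/17 = -198 - 20051/17 = -23417/17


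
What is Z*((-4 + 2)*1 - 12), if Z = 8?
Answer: -112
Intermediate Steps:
Z*((-4 + 2)*1 - 12) = 8*((-4 + 2)*1 - 12) = 8*(-2*1 - 12) = 8*(-2 - 12) = 8*(-14) = -112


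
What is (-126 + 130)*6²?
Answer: 144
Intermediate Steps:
(-126 + 130)*6² = 4*36 = 144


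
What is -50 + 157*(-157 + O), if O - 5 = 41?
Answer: -17477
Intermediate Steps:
O = 46 (O = 5 + 41 = 46)
-50 + 157*(-157 + O) = -50 + 157*(-157 + 46) = -50 + 157*(-111) = -50 - 17427 = -17477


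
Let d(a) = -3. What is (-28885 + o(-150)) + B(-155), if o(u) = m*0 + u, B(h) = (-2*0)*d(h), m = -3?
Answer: -29035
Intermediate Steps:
B(h) = 0 (B(h) = -2*0*(-3) = 0*(-3) = 0)
o(u) = u (o(u) = -3*0 + u = 0 + u = u)
(-28885 + o(-150)) + B(-155) = (-28885 - 150) + 0 = -29035 + 0 = -29035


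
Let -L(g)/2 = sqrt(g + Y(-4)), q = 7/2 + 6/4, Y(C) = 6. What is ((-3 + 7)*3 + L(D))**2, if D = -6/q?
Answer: 816/5 - 96*sqrt(30)/5 ≈ 58.037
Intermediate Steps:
q = 5 (q = 7*(1/2) + 6*(1/4) = 7/2 + 3/2 = 5)
D = -6/5 ≈ -1.2000
L(g) = -2*sqrt(6 + g) (L(g) = -2*sqrt(g + 6) = -2*sqrt(6 + g))
((-3 + 7)*3 + L(D))**2 = ((-3 + 7)*3 - 2*sqrt(6 - 6/5))**2 = (4*3 - 4*sqrt(30)/5)**2 = (12 - 4*sqrt(30)/5)**2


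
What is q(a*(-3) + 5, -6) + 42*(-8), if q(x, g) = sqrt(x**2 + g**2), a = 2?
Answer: -336 + sqrt(37) ≈ -329.92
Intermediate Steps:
q(x, g) = sqrt(g**2 + x**2)
q(a*(-3) + 5, -6) + 42*(-8) = sqrt((-6)**2 + (2*(-3) + 5)**2) + 42*(-8) = sqrt(36 + (-6 + 5)**2) - 336 = sqrt(36 + (-1)**2) - 336 = sqrt(36 + 1) - 336 = sqrt(37) - 336 = -336 + sqrt(37)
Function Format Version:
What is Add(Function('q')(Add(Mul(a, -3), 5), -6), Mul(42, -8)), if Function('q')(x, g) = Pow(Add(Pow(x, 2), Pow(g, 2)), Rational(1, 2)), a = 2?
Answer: Add(-336, Pow(37, Rational(1, 2))) ≈ -329.92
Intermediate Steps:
Function('q')(x, g) = Pow(Add(Pow(g, 2), Pow(x, 2)), Rational(1, 2))
Add(Function('q')(Add(Mul(a, -3), 5), -6), Mul(42, -8)) = Add(Pow(Add(Pow(-6, 2), Pow(Add(Mul(2, -3), 5), 2)), Rational(1, 2)), Mul(42, -8)) = Add(Pow(Add(36, Pow(Add(-6, 5), 2)), Rational(1, 2)), -336) = Add(Pow(Add(36, Pow(-1, 2)), Rational(1, 2)), -336) = Add(Pow(Add(36, 1), Rational(1, 2)), -336) = Add(Pow(37, Rational(1, 2)), -336) = Add(-336, Pow(37, Rational(1, 2)))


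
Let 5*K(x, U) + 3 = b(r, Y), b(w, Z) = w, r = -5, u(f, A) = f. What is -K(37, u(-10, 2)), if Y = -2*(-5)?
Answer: 8/5 ≈ 1.6000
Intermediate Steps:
Y = 10
K(x, U) = -8/5 (K(x, U) = -3/5 + (1/5)*(-5) = -3/5 - 1 = -8/5)
-K(37, u(-10, 2)) = -1*(-8/5) = 8/5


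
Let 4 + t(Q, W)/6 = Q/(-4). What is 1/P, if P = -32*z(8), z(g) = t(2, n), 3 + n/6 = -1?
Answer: 1/864 ≈ 0.0011574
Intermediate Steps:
n = -24 (n = -18 + 6*(-1) = -18 - 6 = -24)
t(Q, W) = -24 - 3*Q/2 (t(Q, W) = -24 + 6*(Q/(-4)) = -24 + 6*(Q*(-¼)) = -24 + 6*(-Q/4) = -24 - 3*Q/2)
z(g) = -27 (z(g) = -24 - 3/2*2 = -24 - 3 = -27)
P = 864 (P = -32*(-27) = 864)
1/P = 1/864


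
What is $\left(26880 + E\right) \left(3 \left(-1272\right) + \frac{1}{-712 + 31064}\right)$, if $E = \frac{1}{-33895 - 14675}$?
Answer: $- \frac{151214362665706369}{1474196640} \approx -1.0257 \cdot 10^{8}$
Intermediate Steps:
$E = - \frac{1}{48570}$ ($E = \frac{1}{-48570} = - \frac{1}{48570} \approx -2.0589 \cdot 10^{-5}$)
$\left(26880 + E\right) \left(3 \left(-1272\right) + \frac{1}{-712 + 31064}\right) = \left(26880 - \frac{1}{48570}\right) \left(3 \left(-1272\right) + \frac{1}{-712 + 31064}\right) = \frac{1305561599 \left(-3816 + \frac{1}{30352}\right)}{48570} = \frac{1305561599}{48570} \left(- \frac{115823231}{30352}\right) = - \frac{151214362665706369}{1474196640}$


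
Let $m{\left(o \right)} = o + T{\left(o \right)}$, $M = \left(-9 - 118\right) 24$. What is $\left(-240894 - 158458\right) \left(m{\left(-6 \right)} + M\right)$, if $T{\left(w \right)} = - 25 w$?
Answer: $1159718208$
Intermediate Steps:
$M = -3048$ ($M = \left(-127\right) 24 = -3048$)
$m{\left(o \right)} = - 24 o$ ($m{\left(o \right)} = o - 25 o = - 24 o$)
$\left(-240894 - 158458\right) \left(m{\left(-6 \right)} + M\right) = \left(-240894 - 158458\right) \left(\left(-24\right) \left(-6\right) - 3048\right) = - 399352 \left(144 - 3048\right) = \left(-399352\right) \left(-2904\right) = 1159718208$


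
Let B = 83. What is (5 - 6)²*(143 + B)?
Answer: 226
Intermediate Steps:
(5 - 6)²*(143 + B) = (5 - 6)²*(143 + 83) = (-1)²*226 = 1*226 = 226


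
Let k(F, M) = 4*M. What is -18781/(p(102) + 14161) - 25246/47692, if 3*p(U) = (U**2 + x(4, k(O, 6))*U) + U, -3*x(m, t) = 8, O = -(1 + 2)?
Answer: -287000267/179584226 ≈ -1.5981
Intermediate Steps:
O = -3 (O = -1*3 = -3)
x(m, t) = -8/3 (x(m, t) = -1/3*8 = -8/3)
p(U) = -5*U/9 + U**2/3 (p(U) = ((U**2 - 8*U/3) + U)/3 = (U**2 - 5*U/3)/3 = -5*U/9 + U**2/3)
-18781/(p(102) + 14161) - 25246/47692 = -18781/((1/9)*102*(-5 + 3*102) + 14161) - 25246/47692 = -18781/((1/9)*102*(-5 + 306) + 14161) - 25246*1/47692 = -18781/((1/9)*102*301 + 14161) - 12623/23846 = -18781/(10234/3 + 14161) - 12623/23846 = -18781/52717/3 - 12623/23846 = -18781*3/52717 - 12623/23846 = -8049/7531 - 12623/23846 = -287000267/179584226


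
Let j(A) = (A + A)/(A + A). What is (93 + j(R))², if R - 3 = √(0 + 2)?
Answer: 8836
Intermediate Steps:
R = 3 + √2 (R = 3 + √(0 + 2) = 3 + √2 ≈ 4.4142)
j(A) = 1 (j(A) = (2*A)/((2*A)) = (2*A)*(1/(2*A)) = 1)
(93 + j(R))² = (93 + 1)² = 94² = 8836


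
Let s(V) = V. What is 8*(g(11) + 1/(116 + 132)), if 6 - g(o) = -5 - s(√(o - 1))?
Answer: 2729/31 + 8*√10 ≈ 113.33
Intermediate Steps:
g(o) = 11 + √(-1 + o) (g(o) = 6 - (-5 - √(o - 1)) = 6 - (-5 - √(-1 + o)) = 6 + (5 + √(-1 + o)) = 11 + √(-1 + o))
8*(g(11) + 1/(116 + 132)) = 8*((11 + √(-1 + 11)) + 1/(116 + 132)) = 8*((11 + √10) + 1/248) = 8*(2729/248 + √10) = 2729/31 + 8*√10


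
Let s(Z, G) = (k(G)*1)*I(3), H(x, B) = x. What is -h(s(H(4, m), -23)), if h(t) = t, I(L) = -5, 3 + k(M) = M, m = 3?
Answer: -130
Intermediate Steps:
k(M) = -3 + M
s(Z, G) = 15 - 5*G (s(Z, G) = ((-3 + G)*1)*(-5) = (-3 + G)*(-5) = 15 - 5*G)
-h(s(H(4, m), -23)) = -(15 - 5*(-23)) = -(15 + 115) = -1*130 = -130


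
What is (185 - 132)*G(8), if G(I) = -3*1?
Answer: -159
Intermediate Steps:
G(I) = -3
(185 - 132)*G(8) = (185 - 132)*(-3) = 53*(-3) = -159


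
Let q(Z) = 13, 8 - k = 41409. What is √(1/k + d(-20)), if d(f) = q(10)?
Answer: 2*√5570628753/41401 ≈ 3.6055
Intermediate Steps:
k = -41401 (k = 8 - 1*41409 = 8 - 41409 = -41401)
d(f) = 13
√(1/k + d(-20)) = √(1/(-41401) + 13) = √(-1/41401 + 13) = √(538212/41401) = 2*√5570628753/41401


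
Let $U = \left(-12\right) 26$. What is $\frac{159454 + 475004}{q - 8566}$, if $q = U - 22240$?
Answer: $- \frac{317229}{15559} \approx -20.389$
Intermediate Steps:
$U = -312$
$q = -22552$ ($q = -312 - 22240 = -22552$)
$\frac{159454 + 475004}{q - 8566} = \frac{159454 + 475004}{-22552 - 8566} = \frac{634458}{-31118} = 634458 \left(- \frac{1}{31118}\right) = - \frac{317229}{15559}$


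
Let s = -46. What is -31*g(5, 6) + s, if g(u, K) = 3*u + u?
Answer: -666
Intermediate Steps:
g(u, K) = 4*u
-31*g(5, 6) + s = -124*5 - 46 = -31*20 - 46 = -620 - 46 = -666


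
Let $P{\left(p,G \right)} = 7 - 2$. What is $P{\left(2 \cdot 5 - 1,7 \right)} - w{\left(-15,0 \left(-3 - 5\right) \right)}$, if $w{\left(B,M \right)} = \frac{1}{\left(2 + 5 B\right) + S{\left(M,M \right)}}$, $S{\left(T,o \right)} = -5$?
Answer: $\frac{391}{78} \approx 5.0128$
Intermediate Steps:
$P{\left(p,G \right)} = 5$ ($P{\left(p,G \right)} = 7 - 2 = 5$)
$w{\left(B,M \right)} = \frac{1}{-3 + 5 B}$ ($w{\left(B,M \right)} = \frac{1}{\left(2 + 5 B\right) - 5} = \frac{1}{-3 + 5 B}$)
$P{\left(2 \cdot 5 - 1,7 \right)} - w{\left(-15,0 \left(-3 - 5\right) \right)} = 5 - \frac{1}{-3 + 5 \left(-15\right)} = 5 - \frac{1}{-3 - 75} = 5 - \frac{1}{-78} = 5 - - \frac{1}{78} = 5 + \frac{1}{78} = \frac{391}{78}$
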